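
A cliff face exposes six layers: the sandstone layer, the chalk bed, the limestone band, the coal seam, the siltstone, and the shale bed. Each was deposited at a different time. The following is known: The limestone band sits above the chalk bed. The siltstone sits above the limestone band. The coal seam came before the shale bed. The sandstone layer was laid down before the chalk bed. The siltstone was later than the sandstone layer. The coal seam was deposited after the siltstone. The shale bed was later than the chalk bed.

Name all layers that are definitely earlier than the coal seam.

the chalk bed, the limestone band, the sandstone layer, the siltstone

Directly stated before the coal seam: the siltstone.
The chalk bed reaches the coal seam via the chalk bed → the limestone band → the siltstone → the coal seam.
The limestone band reaches the coal seam via the limestone band → the siltstone → the coal seam.
The sandstone layer reaches the coal seam via the sandstone layer → the siltstone → the coal seam.
No chain forces the shale bed ahead of the coal seam.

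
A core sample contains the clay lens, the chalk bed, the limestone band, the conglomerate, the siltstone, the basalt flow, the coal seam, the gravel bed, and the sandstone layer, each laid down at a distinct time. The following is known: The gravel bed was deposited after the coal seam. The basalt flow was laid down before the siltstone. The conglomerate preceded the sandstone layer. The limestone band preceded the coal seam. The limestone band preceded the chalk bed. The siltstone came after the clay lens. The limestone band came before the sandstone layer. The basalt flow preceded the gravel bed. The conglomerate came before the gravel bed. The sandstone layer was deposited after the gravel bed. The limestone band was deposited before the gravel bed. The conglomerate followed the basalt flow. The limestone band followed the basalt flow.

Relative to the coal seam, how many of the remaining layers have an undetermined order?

4

Forced before the coal seam: the basalt flow and the limestone band; forced after the coal seam: the gravel bed and the sandstone layer.
That leaves the chalk bed, the clay lens, the conglomerate, and the siltstone with no forced order relative to the coal seam — 4.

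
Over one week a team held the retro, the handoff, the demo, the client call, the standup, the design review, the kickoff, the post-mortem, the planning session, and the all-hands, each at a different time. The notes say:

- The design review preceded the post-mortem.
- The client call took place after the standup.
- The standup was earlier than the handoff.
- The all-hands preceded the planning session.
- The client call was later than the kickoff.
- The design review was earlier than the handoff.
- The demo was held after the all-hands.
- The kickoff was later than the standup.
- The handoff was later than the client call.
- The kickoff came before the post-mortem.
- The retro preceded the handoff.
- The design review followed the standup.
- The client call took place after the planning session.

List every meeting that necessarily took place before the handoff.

the all-hands, the client call, the design review, the kickoff, the planning session, the retro, the standup

Directly stated before the handoff: the client call, the design review, the retro, and the standup.
The all-hands reaches the handoff via the all-hands → the planning session → the client call → the handoff.
The kickoff reaches the handoff via the kickoff → the client call → the handoff.
The planning session reaches the handoff via the planning session → the client call → the handoff.
No chain forces the post-mortem (or any of the others) ahead of the handoff.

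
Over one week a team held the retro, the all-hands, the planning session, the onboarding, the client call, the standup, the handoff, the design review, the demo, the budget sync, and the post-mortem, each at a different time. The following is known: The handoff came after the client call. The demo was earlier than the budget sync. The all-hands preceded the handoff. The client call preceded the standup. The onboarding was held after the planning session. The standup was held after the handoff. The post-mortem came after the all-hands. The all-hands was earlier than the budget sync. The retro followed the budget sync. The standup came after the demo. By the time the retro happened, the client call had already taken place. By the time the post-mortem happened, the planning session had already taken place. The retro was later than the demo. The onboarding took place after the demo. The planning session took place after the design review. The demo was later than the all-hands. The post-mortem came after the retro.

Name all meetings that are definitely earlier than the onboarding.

the all-hands, the demo, the design review, the planning session

Directly stated before the onboarding: the demo and the planning session.
The all-hands reaches the onboarding via the all-hands → the demo → the onboarding.
The design review reaches the onboarding via the design review → the planning session → the onboarding.
No chain forces the retro (or any of the others) ahead of the onboarding.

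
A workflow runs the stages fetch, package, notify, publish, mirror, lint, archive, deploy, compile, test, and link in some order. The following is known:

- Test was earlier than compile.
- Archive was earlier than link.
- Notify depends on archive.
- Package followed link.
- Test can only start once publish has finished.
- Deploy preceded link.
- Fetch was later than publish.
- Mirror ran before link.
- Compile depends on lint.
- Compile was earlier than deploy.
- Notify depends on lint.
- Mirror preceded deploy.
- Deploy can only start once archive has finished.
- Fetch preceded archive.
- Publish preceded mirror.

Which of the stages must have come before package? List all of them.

archive, compile, deploy, fetch, link, lint, mirror, publish, test

Directly stated before package: link.
Archive reaches package via archive → link → package.
Compile reaches package via compile → deploy → link → package.
Deploy reaches package via deploy → link → package.
Likewise fetch, lint, mirror, publish, and test each reach package by chaining the stated constraints.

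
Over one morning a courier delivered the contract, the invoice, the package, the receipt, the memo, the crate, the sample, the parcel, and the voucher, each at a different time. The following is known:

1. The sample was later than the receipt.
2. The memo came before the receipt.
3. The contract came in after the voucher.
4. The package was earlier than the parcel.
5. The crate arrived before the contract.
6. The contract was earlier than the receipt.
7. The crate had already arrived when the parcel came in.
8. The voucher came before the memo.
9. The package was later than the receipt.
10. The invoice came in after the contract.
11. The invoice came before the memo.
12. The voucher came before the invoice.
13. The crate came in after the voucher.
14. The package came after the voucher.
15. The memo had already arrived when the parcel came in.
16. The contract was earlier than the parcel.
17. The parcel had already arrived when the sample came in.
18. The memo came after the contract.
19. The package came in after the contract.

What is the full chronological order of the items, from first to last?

the voucher, the crate, the contract, the invoice, the memo, the receipt, the package, the parcel, the sample

The constraints fix every adjacent pair, so only one ordering works:
the voucher → the crate → the contract → the invoice → the memo → the receipt → the package → the parcel → the sample.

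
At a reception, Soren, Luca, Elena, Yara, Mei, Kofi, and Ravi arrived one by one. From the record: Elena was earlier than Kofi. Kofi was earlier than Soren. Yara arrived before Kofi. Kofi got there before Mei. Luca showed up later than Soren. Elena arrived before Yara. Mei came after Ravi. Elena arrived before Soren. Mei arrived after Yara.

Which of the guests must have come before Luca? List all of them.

Directly stated before Luca: Soren.
Elena reaches Luca via Elena → Soren → Luca.
Kofi reaches Luca via Kofi → Soren → Luca.
Yara reaches Luca via Yara → Kofi → Soren → Luca.

Elena, Kofi, Soren, Yara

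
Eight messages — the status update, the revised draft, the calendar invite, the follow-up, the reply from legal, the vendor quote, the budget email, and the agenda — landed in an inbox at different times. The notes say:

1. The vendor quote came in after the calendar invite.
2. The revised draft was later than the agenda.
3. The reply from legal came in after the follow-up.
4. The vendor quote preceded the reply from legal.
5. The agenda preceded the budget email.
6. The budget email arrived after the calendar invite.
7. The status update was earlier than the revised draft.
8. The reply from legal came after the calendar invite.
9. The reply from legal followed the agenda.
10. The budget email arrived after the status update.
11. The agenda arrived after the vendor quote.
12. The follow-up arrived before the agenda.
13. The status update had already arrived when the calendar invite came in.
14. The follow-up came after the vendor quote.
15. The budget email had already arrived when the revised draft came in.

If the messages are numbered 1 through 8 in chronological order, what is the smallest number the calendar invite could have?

The status update must come before the calendar invite — 1 forced predecessor.
Nothing else is forced ahead of the calendar invite, so its earliest slot is position 1 + 1 = 2.

2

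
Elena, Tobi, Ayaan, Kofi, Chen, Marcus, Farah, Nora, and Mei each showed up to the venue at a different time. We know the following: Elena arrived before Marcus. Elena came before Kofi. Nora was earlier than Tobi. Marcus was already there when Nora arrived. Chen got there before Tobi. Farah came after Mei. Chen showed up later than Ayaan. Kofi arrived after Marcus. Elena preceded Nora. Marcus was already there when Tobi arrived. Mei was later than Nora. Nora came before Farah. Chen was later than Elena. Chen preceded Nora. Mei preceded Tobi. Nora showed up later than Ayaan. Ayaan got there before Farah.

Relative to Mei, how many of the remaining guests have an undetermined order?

Forced before Mei: Ayaan, Chen, Elena, Marcus, and Nora; forced after Mei: Farah and Tobi.
That leaves Kofi with no forced order relative to Mei — 1.

1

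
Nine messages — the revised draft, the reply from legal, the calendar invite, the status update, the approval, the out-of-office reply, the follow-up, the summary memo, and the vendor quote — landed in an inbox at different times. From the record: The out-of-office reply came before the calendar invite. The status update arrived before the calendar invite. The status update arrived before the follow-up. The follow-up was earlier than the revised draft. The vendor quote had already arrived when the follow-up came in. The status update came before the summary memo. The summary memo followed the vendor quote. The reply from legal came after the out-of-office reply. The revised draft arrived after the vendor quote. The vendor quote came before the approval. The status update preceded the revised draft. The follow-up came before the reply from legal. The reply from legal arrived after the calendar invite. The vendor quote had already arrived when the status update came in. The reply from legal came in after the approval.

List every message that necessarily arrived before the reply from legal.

the approval, the calendar invite, the follow-up, the out-of-office reply, the status update, the vendor quote

Directly stated before the reply from legal: the approval, the calendar invite, the follow-up, and the out-of-office reply.
The status update reaches the reply from legal via the status update → the calendar invite → the reply from legal.
The vendor quote reaches the reply from legal via the vendor quote → the approval → the reply from legal.
No chain forces the summary memo (or any of the others) ahead of the reply from legal.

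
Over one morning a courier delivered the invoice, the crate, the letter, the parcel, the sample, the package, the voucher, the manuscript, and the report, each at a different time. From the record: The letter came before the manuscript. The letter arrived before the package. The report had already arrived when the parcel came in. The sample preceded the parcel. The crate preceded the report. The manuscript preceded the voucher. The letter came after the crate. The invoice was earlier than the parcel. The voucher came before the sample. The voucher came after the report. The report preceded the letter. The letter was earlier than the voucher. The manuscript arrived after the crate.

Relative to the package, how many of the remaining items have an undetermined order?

Forced before the package: the crate, the letter, and the report.
That leaves the invoice, the manuscript, the parcel, the sample, and the voucher with no forced order relative to the package — 5.

5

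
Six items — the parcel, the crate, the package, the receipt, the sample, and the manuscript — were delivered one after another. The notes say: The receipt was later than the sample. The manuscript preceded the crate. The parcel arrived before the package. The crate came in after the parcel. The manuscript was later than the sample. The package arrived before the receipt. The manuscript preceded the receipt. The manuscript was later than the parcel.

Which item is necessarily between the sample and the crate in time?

Tracing the constraints gives the sample → the manuscript → the crate, so the manuscript sits after the sample and before the crate.
No other item is forced both after the sample and before the crate.

the manuscript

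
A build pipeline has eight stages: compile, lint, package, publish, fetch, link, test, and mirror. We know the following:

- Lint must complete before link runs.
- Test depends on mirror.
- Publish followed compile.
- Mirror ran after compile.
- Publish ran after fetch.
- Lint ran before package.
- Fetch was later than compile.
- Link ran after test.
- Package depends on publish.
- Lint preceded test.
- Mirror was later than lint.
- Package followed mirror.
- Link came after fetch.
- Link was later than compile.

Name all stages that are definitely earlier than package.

compile, fetch, lint, mirror, publish

Directly stated before package: lint, mirror, and publish.
Compile reaches package via compile → publish → package.
Fetch reaches package via fetch → publish → package.
No chain forces test (or any of the others) ahead of package.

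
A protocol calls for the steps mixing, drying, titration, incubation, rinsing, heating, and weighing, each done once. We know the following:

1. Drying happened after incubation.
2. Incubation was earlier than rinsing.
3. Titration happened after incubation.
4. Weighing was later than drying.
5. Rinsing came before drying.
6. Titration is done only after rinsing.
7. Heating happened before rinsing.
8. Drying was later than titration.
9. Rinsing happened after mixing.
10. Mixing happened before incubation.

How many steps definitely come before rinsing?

3

Directly stated before rinsing: heating, incubation, and mixing.
No chain forces drying (or any of the others) ahead of rinsing.
That's heating, incubation, and mixing — 3 in all.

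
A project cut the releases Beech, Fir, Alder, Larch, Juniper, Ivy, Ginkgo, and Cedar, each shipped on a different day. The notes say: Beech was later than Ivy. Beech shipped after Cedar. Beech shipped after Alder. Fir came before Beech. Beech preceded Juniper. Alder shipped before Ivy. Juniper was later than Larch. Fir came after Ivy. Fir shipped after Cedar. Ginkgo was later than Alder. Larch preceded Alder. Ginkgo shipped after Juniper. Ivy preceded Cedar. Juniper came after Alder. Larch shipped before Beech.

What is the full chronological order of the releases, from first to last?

The constraints fix every adjacent pair, so only one ordering works:
Larch → Alder → Ivy → Cedar → Fir → Beech → Juniper → Ginkgo.

Larch, Alder, Ivy, Cedar, Fir, Beech, Juniper, Ginkgo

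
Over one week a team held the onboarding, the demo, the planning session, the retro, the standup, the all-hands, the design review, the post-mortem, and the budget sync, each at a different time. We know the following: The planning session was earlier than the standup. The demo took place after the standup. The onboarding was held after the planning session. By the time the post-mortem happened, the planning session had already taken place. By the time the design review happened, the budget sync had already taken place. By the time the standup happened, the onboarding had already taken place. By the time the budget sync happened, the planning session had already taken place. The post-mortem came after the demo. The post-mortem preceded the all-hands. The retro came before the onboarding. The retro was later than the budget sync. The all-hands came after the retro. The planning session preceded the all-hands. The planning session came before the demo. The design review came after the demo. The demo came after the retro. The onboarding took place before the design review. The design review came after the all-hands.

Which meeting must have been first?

The planning session has a chain of constraints placing it before every other meeting, so the planning session must be first.

the planning session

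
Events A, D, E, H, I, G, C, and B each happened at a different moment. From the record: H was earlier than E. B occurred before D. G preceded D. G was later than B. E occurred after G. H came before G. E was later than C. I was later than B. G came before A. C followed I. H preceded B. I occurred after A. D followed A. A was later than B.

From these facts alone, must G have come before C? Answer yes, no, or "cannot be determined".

Chain the constraints: G → A → I → C. Each link is directly stated, so G comes before C.

yes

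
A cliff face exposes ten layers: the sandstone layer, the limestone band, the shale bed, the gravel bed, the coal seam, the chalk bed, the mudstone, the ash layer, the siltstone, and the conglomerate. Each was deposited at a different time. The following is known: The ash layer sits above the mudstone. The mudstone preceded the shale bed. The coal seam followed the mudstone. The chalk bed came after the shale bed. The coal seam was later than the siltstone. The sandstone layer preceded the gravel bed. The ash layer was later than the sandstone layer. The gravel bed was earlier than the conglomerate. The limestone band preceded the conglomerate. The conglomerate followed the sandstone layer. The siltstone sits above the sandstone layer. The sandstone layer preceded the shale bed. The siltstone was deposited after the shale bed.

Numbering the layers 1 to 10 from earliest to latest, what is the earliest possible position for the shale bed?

The mudstone and the sandstone layer must both come before the shale bed — 2 forced predecessors.
Nothing else is forced ahead of the shale bed, so its earliest slot is position 2 + 1 = 3.

3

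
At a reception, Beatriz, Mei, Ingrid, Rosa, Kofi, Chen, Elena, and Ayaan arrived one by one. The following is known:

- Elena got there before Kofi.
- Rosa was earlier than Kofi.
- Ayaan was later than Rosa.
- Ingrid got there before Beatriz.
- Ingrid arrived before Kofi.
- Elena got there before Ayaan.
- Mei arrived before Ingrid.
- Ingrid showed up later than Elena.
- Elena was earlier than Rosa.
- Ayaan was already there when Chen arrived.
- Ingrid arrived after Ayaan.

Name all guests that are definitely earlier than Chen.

Ayaan, Elena, Rosa

Directly stated before Chen: Ayaan.
Elena reaches Chen via Elena → Ayaan → Chen.
Rosa reaches Chen via Rosa → Ayaan → Chen.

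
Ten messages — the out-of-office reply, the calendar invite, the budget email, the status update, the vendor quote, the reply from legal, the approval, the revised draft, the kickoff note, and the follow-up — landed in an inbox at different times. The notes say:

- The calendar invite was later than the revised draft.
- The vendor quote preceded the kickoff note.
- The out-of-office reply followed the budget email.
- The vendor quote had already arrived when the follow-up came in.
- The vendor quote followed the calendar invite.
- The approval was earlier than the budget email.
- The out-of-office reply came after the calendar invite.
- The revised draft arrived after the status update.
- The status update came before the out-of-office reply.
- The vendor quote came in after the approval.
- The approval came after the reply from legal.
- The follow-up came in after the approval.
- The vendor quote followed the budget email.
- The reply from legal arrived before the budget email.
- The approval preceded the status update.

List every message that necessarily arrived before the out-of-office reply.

Directly stated before the out-of-office reply: the budget email, the calendar invite, and the status update.
The approval reaches the out-of-office reply via the approval → the status update → the out-of-office reply.
The reply from legal reaches the out-of-office reply via the reply from legal → the budget email → the out-of-office reply.
The revised draft reaches the out-of-office reply via the revised draft → the calendar invite → the out-of-office reply.

the approval, the budget email, the calendar invite, the reply from legal, the revised draft, the status update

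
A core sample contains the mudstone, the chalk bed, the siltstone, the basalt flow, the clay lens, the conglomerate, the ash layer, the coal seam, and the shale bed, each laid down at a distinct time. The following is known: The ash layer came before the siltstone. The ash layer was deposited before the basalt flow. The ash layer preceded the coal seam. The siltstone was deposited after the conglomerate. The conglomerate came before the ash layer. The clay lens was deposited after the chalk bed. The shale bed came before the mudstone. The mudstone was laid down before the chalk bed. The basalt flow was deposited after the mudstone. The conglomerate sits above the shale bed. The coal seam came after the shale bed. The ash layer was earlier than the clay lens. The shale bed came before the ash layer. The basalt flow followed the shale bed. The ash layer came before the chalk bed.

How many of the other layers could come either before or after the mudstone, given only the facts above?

4

Forced before the mudstone: the shale bed; forced after the mudstone: the basalt flow, the chalk bed, and the clay lens.
That leaves the ash layer, the coal seam, the conglomerate, and the siltstone with no forced order relative to the mudstone — 4.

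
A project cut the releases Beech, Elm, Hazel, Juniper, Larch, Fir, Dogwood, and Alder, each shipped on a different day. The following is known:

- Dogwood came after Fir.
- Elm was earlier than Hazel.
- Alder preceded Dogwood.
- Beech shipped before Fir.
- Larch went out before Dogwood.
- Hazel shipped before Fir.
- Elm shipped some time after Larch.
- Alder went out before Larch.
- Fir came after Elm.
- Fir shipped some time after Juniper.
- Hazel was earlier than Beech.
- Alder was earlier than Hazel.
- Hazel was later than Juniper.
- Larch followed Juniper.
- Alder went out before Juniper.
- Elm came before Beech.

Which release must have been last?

Every other release has a chain of constraints placing it before Dogwood, so Dogwood is last.

Dogwood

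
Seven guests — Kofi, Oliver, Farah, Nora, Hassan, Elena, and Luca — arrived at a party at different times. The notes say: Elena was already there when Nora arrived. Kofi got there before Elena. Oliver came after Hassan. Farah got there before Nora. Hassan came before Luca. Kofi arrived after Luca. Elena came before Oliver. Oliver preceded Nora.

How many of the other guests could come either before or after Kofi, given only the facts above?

Forced before Kofi: Hassan and Luca; forced after Kofi: Elena, Nora, and Oliver.
That leaves Farah with no forced order relative to Kofi — 1.

1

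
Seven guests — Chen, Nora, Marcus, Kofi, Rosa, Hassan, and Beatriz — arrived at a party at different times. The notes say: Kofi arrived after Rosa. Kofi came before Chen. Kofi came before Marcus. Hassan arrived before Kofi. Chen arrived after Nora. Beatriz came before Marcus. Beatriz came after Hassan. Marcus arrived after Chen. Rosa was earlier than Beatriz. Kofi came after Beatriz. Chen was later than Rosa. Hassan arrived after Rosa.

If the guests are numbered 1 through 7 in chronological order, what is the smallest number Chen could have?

Beatriz, Hassan, Kofi, Nora, and Rosa must all come before Chen — 5 forced predecessors.
Nothing else is forced ahead of Chen, so their earliest slot is position 5 + 1 = 6.

6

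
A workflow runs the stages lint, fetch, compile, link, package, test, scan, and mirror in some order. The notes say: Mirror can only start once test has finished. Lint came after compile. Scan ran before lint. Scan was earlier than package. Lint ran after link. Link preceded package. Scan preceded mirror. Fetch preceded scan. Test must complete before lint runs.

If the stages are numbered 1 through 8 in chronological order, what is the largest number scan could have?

Scan must come before lint, mirror, and package — 3 stages forced after it.
Everything else can be placed before scan in some valid order, so scan can sit as late as position 8 − 3 = 5.

5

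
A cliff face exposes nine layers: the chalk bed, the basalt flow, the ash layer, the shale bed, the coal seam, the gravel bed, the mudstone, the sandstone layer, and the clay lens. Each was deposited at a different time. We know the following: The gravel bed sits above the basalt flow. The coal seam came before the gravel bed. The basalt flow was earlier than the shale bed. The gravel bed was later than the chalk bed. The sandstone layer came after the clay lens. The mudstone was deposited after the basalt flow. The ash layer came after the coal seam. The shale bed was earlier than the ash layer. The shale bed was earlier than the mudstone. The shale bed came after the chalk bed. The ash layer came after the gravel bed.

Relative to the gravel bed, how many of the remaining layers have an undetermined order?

4

Forced before the gravel bed: the basalt flow, the chalk bed, and the coal seam; forced after the gravel bed: the ash layer.
That leaves the clay lens, the mudstone, the sandstone layer, and the shale bed with no forced order relative to the gravel bed — 4.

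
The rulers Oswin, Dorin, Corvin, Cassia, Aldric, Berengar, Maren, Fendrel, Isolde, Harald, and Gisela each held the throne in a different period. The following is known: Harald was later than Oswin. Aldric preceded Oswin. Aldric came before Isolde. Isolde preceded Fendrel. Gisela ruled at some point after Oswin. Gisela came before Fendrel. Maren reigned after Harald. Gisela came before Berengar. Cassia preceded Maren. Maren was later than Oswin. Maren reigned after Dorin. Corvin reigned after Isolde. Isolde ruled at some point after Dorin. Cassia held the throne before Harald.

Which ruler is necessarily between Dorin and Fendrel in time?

Isolde

Tracing the constraints gives Dorin → Isolde → Fendrel, so Isolde sits after Dorin and before Fendrel.
No other ruler is forced both after Dorin and before Fendrel.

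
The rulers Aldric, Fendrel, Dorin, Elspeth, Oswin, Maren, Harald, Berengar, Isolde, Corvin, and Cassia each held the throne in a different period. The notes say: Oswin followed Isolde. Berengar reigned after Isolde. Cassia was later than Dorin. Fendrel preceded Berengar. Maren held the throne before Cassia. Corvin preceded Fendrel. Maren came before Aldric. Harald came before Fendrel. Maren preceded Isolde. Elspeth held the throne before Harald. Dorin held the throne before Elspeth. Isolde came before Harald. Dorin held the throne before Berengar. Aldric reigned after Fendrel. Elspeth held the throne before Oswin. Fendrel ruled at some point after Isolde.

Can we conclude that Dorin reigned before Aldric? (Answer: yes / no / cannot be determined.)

yes

Chain the constraints: Dorin → Elspeth → Harald → Fendrel → Aldric. Each link is directly stated, so Dorin comes before Aldric.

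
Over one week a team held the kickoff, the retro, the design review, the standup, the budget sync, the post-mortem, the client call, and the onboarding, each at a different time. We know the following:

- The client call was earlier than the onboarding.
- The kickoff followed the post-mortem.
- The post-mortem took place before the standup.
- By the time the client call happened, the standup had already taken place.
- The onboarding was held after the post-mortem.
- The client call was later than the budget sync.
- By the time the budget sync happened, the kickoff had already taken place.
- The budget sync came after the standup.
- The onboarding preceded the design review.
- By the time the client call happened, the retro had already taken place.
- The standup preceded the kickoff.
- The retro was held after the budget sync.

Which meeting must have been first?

the post-mortem

The post-mortem has a chain of constraints placing it before every other meeting, so the post-mortem must be first.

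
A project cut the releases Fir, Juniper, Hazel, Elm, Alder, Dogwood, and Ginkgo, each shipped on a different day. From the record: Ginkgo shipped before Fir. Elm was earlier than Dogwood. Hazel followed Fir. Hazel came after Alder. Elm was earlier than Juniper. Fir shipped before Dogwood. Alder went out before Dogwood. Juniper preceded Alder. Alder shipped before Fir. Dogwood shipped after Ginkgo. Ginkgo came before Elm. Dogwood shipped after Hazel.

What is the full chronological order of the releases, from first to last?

Ginkgo, Elm, Juniper, Alder, Fir, Hazel, Dogwood

The constraints fix every adjacent pair, so only one ordering works:
Ginkgo → Elm → Juniper → Alder → Fir → Hazel → Dogwood.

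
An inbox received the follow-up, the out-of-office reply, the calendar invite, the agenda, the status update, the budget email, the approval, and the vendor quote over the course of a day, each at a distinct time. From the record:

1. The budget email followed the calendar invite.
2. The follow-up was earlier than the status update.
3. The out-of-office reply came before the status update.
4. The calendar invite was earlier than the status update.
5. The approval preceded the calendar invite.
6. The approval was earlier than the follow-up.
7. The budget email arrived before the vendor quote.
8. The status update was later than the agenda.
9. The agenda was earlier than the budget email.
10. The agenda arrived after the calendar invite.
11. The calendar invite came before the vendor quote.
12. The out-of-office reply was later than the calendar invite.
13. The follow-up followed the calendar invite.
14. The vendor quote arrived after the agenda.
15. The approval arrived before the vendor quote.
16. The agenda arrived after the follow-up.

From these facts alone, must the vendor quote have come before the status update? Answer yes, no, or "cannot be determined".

cannot be determined

No chain of stated constraints runs from the vendor quote to the status update, and none runs from the status update to the vendor quote either.
So the relative order of the vendor quote and the status update is not fixed by the given facts.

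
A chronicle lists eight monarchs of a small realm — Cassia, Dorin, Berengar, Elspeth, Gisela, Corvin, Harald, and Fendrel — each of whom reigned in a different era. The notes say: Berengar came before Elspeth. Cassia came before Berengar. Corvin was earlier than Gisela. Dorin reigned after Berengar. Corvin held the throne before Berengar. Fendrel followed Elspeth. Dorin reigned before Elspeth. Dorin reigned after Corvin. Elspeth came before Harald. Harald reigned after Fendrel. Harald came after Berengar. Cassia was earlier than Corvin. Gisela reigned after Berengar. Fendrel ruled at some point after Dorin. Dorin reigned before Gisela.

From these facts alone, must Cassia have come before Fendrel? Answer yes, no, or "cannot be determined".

Chain the constraints: Cassia → Corvin → Dorin → Fendrel. Each link is directly stated, so Cassia comes before Fendrel.

yes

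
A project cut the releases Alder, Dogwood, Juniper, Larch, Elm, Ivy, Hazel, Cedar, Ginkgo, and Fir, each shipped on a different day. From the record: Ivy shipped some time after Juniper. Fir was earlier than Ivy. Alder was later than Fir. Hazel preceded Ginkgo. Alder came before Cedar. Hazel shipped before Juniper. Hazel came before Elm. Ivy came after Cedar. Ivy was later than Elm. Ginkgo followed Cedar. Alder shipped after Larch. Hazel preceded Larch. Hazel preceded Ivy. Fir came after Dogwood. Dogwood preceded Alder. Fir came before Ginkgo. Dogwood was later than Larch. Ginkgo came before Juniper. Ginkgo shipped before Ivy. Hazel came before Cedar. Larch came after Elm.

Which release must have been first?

Hazel

Hazel has a chain of constraints placing it before every other release, so Hazel must be first.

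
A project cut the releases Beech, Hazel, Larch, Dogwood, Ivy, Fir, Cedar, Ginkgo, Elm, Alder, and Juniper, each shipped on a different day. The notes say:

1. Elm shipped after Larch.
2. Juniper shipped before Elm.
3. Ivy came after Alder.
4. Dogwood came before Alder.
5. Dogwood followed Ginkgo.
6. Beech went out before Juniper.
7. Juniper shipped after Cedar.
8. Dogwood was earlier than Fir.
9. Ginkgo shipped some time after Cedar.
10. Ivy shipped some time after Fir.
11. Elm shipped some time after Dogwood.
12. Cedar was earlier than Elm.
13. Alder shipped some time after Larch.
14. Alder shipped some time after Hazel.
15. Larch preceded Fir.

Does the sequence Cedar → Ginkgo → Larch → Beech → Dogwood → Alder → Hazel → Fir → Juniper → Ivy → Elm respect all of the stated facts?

The constraints require Hazel before Alder, but in the proposed sequence Alder appears ahead of Hazel. That one violation is enough.

no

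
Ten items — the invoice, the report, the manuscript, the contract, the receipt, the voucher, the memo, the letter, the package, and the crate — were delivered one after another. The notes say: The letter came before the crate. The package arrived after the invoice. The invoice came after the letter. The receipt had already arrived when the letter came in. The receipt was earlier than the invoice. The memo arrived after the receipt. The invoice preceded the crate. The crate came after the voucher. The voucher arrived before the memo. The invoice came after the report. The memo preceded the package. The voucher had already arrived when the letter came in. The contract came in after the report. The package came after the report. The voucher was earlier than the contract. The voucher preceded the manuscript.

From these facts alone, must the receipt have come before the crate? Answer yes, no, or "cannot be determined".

Chain the constraints: the receipt → the letter → the crate. Each link is directly stated, so the receipt comes before the crate.

yes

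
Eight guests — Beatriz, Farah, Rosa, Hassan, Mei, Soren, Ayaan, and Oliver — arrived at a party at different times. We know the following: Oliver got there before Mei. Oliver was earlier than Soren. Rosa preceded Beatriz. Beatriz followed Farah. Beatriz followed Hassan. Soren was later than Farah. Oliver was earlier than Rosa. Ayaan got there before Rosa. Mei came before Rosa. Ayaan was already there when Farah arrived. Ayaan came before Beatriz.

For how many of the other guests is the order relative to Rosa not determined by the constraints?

Forced before Rosa: Ayaan, Mei, and Oliver; forced after Rosa: Beatriz.
That leaves Farah, Hassan, and Soren with no forced order relative to Rosa — 3.

3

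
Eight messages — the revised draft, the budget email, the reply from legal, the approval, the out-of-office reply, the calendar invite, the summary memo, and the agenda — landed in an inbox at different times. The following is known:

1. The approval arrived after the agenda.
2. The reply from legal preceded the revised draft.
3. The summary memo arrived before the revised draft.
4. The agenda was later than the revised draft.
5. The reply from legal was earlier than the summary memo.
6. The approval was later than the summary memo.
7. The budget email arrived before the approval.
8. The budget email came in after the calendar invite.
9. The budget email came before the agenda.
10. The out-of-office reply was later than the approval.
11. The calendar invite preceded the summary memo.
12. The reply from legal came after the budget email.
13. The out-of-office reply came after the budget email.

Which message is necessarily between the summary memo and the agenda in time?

Tracing the constraints gives the summary memo → the revised draft → the agenda, so the revised draft sits after the summary memo and before the agenda.
No other message is forced both after the summary memo and before the agenda.

the revised draft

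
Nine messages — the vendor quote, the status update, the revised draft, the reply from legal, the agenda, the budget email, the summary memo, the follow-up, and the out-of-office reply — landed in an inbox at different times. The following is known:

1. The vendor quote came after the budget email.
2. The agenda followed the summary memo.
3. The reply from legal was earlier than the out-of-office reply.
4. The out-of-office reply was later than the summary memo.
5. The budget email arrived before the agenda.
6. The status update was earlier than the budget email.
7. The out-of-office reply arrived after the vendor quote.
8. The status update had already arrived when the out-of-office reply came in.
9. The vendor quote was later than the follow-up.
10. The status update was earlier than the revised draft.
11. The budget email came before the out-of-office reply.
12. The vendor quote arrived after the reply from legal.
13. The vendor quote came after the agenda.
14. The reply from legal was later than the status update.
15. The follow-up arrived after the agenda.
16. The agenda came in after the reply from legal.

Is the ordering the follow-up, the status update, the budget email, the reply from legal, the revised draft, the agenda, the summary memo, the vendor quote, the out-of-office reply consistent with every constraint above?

The constraints require the agenda before the follow-up, but in the proposed sequence the follow-up appears ahead of the agenda. That one violation is enough.

no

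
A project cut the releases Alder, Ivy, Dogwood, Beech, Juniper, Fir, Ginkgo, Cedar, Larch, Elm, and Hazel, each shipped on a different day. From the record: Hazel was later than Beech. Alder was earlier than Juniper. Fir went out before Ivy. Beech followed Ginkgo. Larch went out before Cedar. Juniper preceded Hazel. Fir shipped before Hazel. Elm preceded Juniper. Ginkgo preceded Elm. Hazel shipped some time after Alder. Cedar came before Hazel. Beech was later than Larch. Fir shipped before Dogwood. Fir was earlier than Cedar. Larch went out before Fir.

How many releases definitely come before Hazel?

8

Directly stated before Hazel: Alder, Beech, Cedar, Fir, and Juniper.
Elm reaches Hazel via Elm → Juniper → Hazel.
Ginkgo reaches Hazel via Ginkgo → Beech → Hazel.
Larch reaches Hazel via Larch → Fir → Hazel.
That's Alder, Beech, Cedar, Elm, Fir, Ginkgo, Juniper, and Larch — 8 in all.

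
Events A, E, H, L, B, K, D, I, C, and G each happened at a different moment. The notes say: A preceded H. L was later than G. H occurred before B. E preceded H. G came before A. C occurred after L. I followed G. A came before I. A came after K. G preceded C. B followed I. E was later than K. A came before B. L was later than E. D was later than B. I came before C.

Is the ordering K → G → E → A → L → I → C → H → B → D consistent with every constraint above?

yes

Check each stated constraint against the proposed order — e.g. A is ahead of B; E is ahead of H. Every pair is in the required order; nothing is violated.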